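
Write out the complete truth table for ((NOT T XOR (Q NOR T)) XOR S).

T | Q | S | Output
------------------
0 | 0 | 0 | 0
0 | 0 | 1 | 1
0 | 1 | 0 | 1
0 | 1 | 1 | 0
1 | 0 | 0 | 0
1 | 0 | 1 | 1
1 | 1 | 0 | 0
1 | 1 | 1 | 1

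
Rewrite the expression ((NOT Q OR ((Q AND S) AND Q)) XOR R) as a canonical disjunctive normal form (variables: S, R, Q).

(NOT S AND NOT R AND NOT Q) OR (NOT S AND R AND Q) OR (S AND NOT R AND NOT Q) OR (S AND NOT R AND Q)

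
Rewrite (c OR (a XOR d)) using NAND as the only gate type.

((c NAND c) NAND (((a NAND (a NAND d)) NAND (d NAND (a NAND d))) NAND ((a NAND (a NAND d)) NAND (d NAND (a NAND d)))))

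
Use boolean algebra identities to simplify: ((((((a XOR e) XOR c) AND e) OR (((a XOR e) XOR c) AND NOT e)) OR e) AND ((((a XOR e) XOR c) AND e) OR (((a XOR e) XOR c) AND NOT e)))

By absorption (E AND (E OR v) = E) then distribution ((E AND v) OR (E AND NOT v) = E):
= ((a XOR e) XOR c)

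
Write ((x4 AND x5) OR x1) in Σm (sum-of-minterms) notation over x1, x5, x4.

Σm(3, 4, 5, 6, 7) = (NOT x1 AND x5 AND x4) OR (x1 AND NOT x5 AND NOT x4) OR (x1 AND NOT x5 AND x4) OR (x1 AND x5 AND NOT x4) OR (x1 AND x5 AND x4)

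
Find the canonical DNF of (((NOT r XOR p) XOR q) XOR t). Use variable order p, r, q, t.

(NOT p AND NOT r AND NOT q AND NOT t) OR (NOT p AND NOT r AND q AND t) OR (NOT p AND r AND NOT q AND t) OR (NOT p AND r AND q AND NOT t) OR (p AND NOT r AND NOT q AND t) OR (p AND NOT r AND q AND NOT t) OR (p AND r AND NOT q AND NOT t) OR (p AND r AND q AND t)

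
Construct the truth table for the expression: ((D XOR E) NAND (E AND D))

E | D | Output
--------------
0 | 0 | 1
0 | 1 | 1
1 | 0 | 1
1 | 1 | 1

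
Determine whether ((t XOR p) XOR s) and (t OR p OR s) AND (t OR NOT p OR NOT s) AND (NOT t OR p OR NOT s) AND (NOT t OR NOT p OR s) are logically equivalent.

Yes, they are equivalent — the two output columns agree on all 8 assignments:
t | p | s | Expression 1 | Expression 2
---------------------------------------
0 | 0 | 0 | 0 | 0
0 | 0 | 1 | 1 | 1
0 | 1 | 0 | 1 | 1
0 | 1 | 1 | 0 | 0
1 | 0 | 0 | 1 | 1
1 | 0 | 1 | 0 | 0
1 | 1 | 0 | 0 | 0
1 | 1 | 1 | 1 | 1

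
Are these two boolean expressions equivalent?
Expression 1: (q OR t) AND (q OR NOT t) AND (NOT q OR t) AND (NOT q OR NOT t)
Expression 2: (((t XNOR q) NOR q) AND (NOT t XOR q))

Yes, they are equivalent — the two output columns agree on all 4 assignments:
q | t | Expression 1 | Expression 2
-----------------------------------
0 | 0 | 0 | 0
0 | 1 | 0 | 0
1 | 0 | 0 | 0
1 | 1 | 0 | 0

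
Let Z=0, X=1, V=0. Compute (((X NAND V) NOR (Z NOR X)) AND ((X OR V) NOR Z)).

Substituting: (((1 NAND 0) NOR (0 NOR 1)) AND ((1 OR 0) NOR 0))
= 0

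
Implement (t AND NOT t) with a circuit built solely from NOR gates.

((t NOR t) NOR ((t NOR t) NOR (t NOR t)))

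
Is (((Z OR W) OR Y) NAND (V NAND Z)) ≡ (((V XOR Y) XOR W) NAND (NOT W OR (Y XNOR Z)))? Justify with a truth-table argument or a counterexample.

No. Counterexample: with W=0, Y=0, Z=0, V=1, Expression 1 = 1 but Expression 2 = 0.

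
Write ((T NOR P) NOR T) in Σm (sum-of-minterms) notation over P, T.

Σm(2) = (P AND NOT T)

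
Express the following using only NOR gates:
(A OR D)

((A NOR D) NOR (A NOR D))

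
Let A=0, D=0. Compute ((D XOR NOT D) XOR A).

Substituting: ((0 XOR NOT 0) XOR 0)
= 1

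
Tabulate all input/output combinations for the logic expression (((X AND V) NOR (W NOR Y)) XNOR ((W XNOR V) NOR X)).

V | X | Y | W | Output
----------------------
0 | 0 | 0 | 0 | 1
0 | 0 | 0 | 1 | 1
0 | 0 | 1 | 0 | 0
0 | 0 | 1 | 1 | 1
0 | 1 | 0 | 0 | 1
0 | 1 | 0 | 1 | 0
0 | 1 | 1 | 0 | 0
0 | 1 | 1 | 1 | 0
1 | 0 | 0 | 0 | 0
1 | 0 | 0 | 1 | 0
1 | 0 | 1 | 0 | 1
1 | 0 | 1 | 1 | 0
1 | 1 | 0 | 0 | 1
1 | 1 | 0 | 1 | 1
1 | 1 | 1 | 0 | 1
1 | 1 | 1 | 1 | 1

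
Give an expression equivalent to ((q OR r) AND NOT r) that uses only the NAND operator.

((((q NAND q) NAND (r NAND r)) NAND (r NAND r)) NAND (((q NAND q) NAND (r NAND r)) NAND (r NAND r)))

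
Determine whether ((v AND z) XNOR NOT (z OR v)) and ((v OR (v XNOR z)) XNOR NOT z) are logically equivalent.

No. Counterexample: with v=0, z=0, Expression 1 = 0 but Expression 2 = 1.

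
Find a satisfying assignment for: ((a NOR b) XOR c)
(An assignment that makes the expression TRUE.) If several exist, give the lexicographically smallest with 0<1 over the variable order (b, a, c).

b=0, a=0, c=0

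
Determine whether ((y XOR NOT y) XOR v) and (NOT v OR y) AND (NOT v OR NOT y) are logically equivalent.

Yes, they are equivalent — the two output columns agree on all 4 assignments:
v | y | Expression 1 | Expression 2
-----------------------------------
0 | 0 | 1 | 1
0 | 1 | 1 | 1
1 | 0 | 0 | 0
1 | 1 | 0 | 0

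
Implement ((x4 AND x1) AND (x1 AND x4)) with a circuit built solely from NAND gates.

((((x4 NAND x1) NAND (x4 NAND x1)) NAND ((x1 NAND x4) NAND (x1 NAND x4))) NAND (((x4 NAND x1) NAND (x4 NAND x1)) NAND ((x1 NAND x4) NAND (x1 NAND x4))))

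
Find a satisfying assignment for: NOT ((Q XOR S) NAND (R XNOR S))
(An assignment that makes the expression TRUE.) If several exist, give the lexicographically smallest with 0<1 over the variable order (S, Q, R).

S=0, Q=1, R=0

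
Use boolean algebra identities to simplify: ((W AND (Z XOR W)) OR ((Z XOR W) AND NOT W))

By distribution ((E AND v) OR (E AND NOT v) = E):
= (Z XOR W)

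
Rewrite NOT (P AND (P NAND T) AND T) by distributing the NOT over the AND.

NOT P OR NOT (P NAND T) OR NOT T
De Morgan's: NOT(AND of terms) = OR of negations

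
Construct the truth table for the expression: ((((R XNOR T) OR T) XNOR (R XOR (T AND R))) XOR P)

T | P | R | Output
------------------
0 | 0 | 0 | 0
0 | 0 | 1 | 0
0 | 1 | 0 | 1
0 | 1 | 1 | 1
1 | 0 | 0 | 0
1 | 0 | 1 | 0
1 | 1 | 0 | 1
1 | 1 | 1 | 1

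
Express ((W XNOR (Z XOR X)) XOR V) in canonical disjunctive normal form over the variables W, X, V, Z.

(NOT W AND NOT X AND NOT V AND NOT Z) OR (NOT W AND NOT X AND V AND Z) OR (NOT W AND X AND NOT V AND Z) OR (NOT W AND X AND V AND NOT Z) OR (W AND NOT X AND NOT V AND Z) OR (W AND NOT X AND V AND NOT Z) OR (W AND X AND NOT V AND NOT Z) OR (W AND X AND V AND Z)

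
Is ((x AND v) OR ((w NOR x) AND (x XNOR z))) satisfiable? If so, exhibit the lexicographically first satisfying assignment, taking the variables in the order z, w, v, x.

z=0, w=0, v=0, x=0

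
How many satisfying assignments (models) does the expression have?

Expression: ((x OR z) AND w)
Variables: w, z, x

Satisfying assignments: (1,0,1), (1,1,0), (1,1,1)
Count: 3 out of 8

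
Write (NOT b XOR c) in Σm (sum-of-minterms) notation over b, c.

Σm(0, 3) = (NOT b AND NOT c) OR (b AND c)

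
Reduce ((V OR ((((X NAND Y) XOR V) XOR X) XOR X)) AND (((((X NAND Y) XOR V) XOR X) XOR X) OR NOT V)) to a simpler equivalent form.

By distribution ((E OR v) AND (E OR NOT v) = E) then XOR self-cancellation ((E XOR v) XOR v = E):
= ((X NAND Y) XOR V)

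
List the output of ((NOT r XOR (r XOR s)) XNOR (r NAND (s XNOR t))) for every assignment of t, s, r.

t | s | r | Output
------------------
0 | 0 | 0 | 1
0 | 0 | 1 | 0
0 | 1 | 0 | 0
0 | 1 | 1 | 0
1 | 0 | 0 | 1
1 | 0 | 1 | 1
1 | 1 | 0 | 0
1 | 1 | 1 | 1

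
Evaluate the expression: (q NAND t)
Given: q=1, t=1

Substituting: (1 NAND 1)
= 0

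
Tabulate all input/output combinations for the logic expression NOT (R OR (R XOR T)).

T | R | Output
--------------
0 | 0 | 1
0 | 1 | 0
1 | 0 | 0
1 | 1 | 0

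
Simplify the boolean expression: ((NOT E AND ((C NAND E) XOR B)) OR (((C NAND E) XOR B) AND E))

By distribution ((E AND v) OR (E AND NOT v) = E):
= ((C NAND E) XOR B)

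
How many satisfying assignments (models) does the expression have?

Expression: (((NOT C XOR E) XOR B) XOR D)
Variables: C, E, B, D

Satisfying assignments: (0,0,0,0), (0,0,1,1), (0,1,0,1), (0,1,1,0), (1,0,0,1), (1,0,1,0), (1,1,0,0), (1,1,1,1)
Count: 8 out of 16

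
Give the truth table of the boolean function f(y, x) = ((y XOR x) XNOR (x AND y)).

y | x | Output
--------------
0 | 0 | 1
0 | 1 | 0
1 | 0 | 0
1 | 1 | 0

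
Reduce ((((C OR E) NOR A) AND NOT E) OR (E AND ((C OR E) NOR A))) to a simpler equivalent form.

By distribution ((E AND v) OR (E AND NOT v) = E):
= ((C OR E) NOR A)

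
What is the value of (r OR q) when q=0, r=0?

Substituting: (0 OR 0)
= 0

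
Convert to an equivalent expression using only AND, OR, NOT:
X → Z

NOT X OR Z
(Implication elimination: A → B = NOT A OR B)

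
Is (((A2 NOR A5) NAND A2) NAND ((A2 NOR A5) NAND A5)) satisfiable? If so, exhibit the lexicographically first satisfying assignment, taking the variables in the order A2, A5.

UNSATISFIABLE - no assignment makes this expression true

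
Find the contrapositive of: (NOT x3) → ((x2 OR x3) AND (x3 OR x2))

Contrapositive: NOT ((x2 OR x3) AND (x3 OR x2)) → x3
Note: A statement and its contrapositive are logically equivalent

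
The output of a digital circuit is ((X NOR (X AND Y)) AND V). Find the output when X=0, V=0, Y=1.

Substituting: ((0 NOR (0 AND 1)) AND 0)
= 0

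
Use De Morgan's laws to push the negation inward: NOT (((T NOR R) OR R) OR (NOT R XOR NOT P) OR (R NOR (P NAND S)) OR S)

NOT ((T NOR R) OR R) AND NOT (NOT R XOR NOT P) AND NOT (R NOR (P NAND S)) AND NOT S
De Morgan's: NOT(OR of terms) = AND of negations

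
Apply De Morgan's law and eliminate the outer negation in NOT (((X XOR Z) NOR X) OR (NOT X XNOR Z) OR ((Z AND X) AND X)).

NOT ((X XOR Z) NOR X) AND NOT (NOT X XNOR Z) AND NOT ((Z AND X) AND X)
De Morgan's: NOT(OR of terms) = AND of negations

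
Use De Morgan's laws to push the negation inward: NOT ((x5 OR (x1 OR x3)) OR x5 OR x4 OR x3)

NOT (x5 OR (x1 OR x3)) AND NOT x5 AND NOT x4 AND NOT x3
De Morgan's: NOT(OR of terms) = AND of negations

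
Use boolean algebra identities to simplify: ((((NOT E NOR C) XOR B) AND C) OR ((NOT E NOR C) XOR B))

By absorption (E OR (E AND v) = E):
= ((NOT E NOR C) XOR B)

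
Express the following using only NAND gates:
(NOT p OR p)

(((p NAND p) NAND (p NAND p)) NAND (p NAND p))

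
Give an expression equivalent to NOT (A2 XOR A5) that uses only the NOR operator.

(((((A2 NOR A5) NOR (A2 NOR A5)) NOR ((A2 NOR A5) NOR (A2 NOR A5))) NOR ((((A2 NOR A2) NOR (A5 NOR A5)) NOR ((A2 NOR A2) NOR (A5 NOR A5))) NOR (((A2 NOR A2) NOR (A5 NOR A5)) NOR ((A2 NOR A2) NOR (A5 NOR A5))))) NOR ((((A2 NOR A5) NOR (A2 NOR A5)) NOR ((A2 NOR A5) NOR (A2 NOR A5))) NOR ((((A2 NOR A2) NOR (A5 NOR A5)) NOR ((A2 NOR A2) NOR (A5 NOR A5))) NOR (((A2 NOR A2) NOR (A5 NOR A5)) NOR ((A2 NOR A2) NOR (A5 NOR A5))))))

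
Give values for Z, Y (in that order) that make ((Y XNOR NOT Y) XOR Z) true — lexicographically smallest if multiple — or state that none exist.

Z=1, Y=0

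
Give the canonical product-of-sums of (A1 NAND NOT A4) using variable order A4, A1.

ΠM(1) = (A4 OR NOT A1)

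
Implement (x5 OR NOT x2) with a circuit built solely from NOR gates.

((x5 NOR (x2 NOR x2)) NOR (x5 NOR (x2 NOR x2)))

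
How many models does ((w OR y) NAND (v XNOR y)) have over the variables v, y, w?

Satisfying assignments: (0,0,0), (0,1,0), (0,1,1), (1,0,0), (1,0,1)
Count: 5 out of 8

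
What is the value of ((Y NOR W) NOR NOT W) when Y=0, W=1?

Substituting: ((0 NOR 1) NOR NOT 1)
= 1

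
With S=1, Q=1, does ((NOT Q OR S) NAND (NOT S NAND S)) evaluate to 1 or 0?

Substituting: ((NOT 1 OR 1) NAND (NOT 1 NAND 1))
= 0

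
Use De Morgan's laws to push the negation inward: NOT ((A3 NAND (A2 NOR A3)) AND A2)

NOT (A3 NAND (A2 NOR A3)) OR NOT A2
De Morgan's: NOT(AND of terms) = OR of negations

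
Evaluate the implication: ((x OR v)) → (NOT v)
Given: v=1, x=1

Antecedent ((x OR v)) = 1; consequent (NOT v) = 0.
1 → 0 = 0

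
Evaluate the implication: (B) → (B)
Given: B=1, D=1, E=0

Antecedent (B) = 1; consequent (B) = 1.
1 → 1 = 1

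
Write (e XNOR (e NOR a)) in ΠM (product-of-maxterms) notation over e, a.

ΠM(0, 2, 3) = (e OR a) AND (NOT e OR a) AND (NOT e OR NOT a)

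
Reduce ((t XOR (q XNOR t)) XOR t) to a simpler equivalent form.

By XOR self-cancellation ((E XOR v) XOR v = E):
= (q XNOR t)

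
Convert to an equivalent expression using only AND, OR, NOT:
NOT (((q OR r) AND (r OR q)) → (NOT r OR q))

((q OR r) AND (r OR q)) AND NOT (NOT r OR q)
(Negated implication: NOT(A → B) = A AND NOT B)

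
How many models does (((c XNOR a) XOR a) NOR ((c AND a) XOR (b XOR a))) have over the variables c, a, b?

Satisfying assignments: (1,0,0), (1,1,0)
Count: 2 out of 8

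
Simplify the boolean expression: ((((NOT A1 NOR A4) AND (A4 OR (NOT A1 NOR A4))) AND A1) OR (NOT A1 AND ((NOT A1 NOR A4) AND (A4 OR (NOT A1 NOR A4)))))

By distribution ((E AND v) OR (E AND NOT v) = E) then absorption (E AND (E OR v) = E):
= (NOT A1 NOR A4)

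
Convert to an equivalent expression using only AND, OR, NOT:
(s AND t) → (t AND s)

NOT (s AND t) OR (t AND s)
(Implication elimination: A → B = NOT A OR B)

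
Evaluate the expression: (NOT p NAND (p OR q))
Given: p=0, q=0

Substituting: (NOT 0 NAND (0 OR 0))
= 1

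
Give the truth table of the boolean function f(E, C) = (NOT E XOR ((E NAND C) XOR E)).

E | C | Output
--------------
0 | 0 | 0
0 | 1 | 0
1 | 0 | 0
1 | 1 | 1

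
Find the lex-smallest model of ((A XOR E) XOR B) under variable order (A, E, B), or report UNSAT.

A=0, E=0, B=1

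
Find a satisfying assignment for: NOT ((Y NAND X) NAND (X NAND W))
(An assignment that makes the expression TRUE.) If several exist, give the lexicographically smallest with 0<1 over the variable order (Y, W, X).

Y=0, W=0, X=0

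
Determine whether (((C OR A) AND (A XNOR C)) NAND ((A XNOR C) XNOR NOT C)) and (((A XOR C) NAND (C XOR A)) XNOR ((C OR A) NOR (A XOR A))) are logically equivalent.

No. Counterexample: with A=1, C=1, Expression 1 = 1 but Expression 2 = 0.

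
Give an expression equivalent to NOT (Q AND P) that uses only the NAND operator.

(((Q NAND P) NAND (Q NAND P)) NAND ((Q NAND P) NAND (Q NAND P)))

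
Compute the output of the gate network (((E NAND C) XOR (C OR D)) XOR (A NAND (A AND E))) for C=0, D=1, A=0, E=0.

Substituting: (((0 NAND 0) XOR (0 OR 1)) XOR (0 NAND (0 AND 0)))
= 1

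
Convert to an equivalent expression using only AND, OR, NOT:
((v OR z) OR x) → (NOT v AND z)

NOT ((v OR z) OR x) OR (NOT v AND z)
(Implication elimination: A → B = NOT A OR B)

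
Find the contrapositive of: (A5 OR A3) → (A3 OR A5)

Contrapositive: NOT (A3 OR A5) → NOT (A5 OR A3)
Note: A statement and its contrapositive are logically equivalent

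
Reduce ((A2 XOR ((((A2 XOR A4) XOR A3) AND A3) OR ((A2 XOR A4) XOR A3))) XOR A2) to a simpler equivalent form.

By XOR self-cancellation ((E XOR v) XOR v = E) then absorption (E OR (E AND v) = E):
= ((A2 XOR A4) XOR A3)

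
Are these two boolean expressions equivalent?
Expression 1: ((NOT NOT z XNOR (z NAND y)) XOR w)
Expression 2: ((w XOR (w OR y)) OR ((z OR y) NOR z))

No. Counterexample: with z=0, w=0, y=0, Expression 1 = 0 but Expression 2 = 1.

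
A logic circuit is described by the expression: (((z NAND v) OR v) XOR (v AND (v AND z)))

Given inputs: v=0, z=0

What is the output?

Substituting: (((0 NAND 0) OR 0) XOR (0 AND (0 AND 0)))
= 1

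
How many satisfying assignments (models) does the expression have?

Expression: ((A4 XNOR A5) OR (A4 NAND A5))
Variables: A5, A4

Satisfying assignments: (0,0), (0,1), (1,0), (1,1)
Count: 4 out of 4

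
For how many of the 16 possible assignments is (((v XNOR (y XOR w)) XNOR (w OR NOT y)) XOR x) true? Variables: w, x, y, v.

Satisfying assignments: (0,0,0,0), (0,0,1,0), (0,1,0,1), (0,1,1,1), (1,0,0,1), (1,0,1,0), (1,1,0,0), (1,1,1,1)
Count: 8 out of 16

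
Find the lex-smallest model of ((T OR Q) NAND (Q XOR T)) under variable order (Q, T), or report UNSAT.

Q=0, T=0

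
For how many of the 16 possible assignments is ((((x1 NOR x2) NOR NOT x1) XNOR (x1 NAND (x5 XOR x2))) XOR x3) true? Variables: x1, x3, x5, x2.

Satisfying assignments: (0,1,0,0), (0,1,0,1), (0,1,1,0), (0,1,1,1), (1,0,0,0), (1,0,1,1), (1,1,0,1), (1,1,1,0)
Count: 8 out of 16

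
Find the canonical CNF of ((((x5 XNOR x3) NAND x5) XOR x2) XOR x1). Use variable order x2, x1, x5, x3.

(x2 OR x1 OR NOT x5 OR NOT x3) AND (x2 OR NOT x1 OR x5 OR x3) AND (x2 OR NOT x1 OR x5 OR NOT x3) AND (x2 OR NOT x1 OR NOT x5 OR x3) AND (NOT x2 OR x1 OR x5 OR x3) AND (NOT x2 OR x1 OR x5 OR NOT x3) AND (NOT x2 OR x1 OR NOT x5 OR x3) AND (NOT x2 OR NOT x1 OR NOT x5 OR NOT x3)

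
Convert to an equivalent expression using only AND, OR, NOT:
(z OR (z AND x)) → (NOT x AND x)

NOT (z OR (z AND x)) OR (NOT x AND x)
(Implication elimination: A → B = NOT A OR B)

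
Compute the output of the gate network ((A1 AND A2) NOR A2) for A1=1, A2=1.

Substituting: ((1 AND 1) NOR 1)
= 0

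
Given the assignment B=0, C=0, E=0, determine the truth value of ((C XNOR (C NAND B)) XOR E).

Substituting: ((0 XNOR (0 NAND 0)) XOR 0)
= 0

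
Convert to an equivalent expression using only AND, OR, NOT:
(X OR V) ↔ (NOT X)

((X OR V) AND (NOT X)) OR (NOT (X OR V) AND X)
(Biconditional = both true or both false)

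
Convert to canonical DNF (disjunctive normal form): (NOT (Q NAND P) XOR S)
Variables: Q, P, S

(NOT Q AND NOT P AND S) OR (NOT Q AND P AND S) OR (Q AND NOT P AND S) OR (Q AND P AND NOT S)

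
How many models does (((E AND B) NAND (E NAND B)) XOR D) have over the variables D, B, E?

Satisfying assignments: (0,0,0), (0,0,1), (0,1,0), (0,1,1)
Count: 4 out of 8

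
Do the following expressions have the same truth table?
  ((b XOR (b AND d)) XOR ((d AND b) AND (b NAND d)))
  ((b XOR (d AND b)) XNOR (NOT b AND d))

No. Counterexample: with b=0, d=0, Expression 1 = 0 but Expression 2 = 1.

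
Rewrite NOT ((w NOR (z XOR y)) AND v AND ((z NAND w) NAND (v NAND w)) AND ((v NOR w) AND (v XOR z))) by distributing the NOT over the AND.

NOT (w NOR (z XOR y)) OR NOT v OR NOT ((z NAND w) NAND (v NAND w)) OR NOT ((v NOR w) AND (v XOR z))
De Morgan's: NOT(AND of terms) = OR of negations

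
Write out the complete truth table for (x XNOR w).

w | x | Output
--------------
0 | 0 | 1
0 | 1 | 0
1 | 0 | 0
1 | 1 | 1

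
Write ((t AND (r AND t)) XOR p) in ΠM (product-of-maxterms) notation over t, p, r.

ΠM(0, 1, 4, 7) = (t OR p OR r) AND (t OR p OR NOT r) AND (NOT t OR p OR r) AND (NOT t OR NOT p OR NOT r)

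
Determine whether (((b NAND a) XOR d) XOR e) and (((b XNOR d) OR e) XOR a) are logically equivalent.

No. Counterexample: with a=0, b=0, d=0, e=1, Expression 1 = 0 but Expression 2 = 1.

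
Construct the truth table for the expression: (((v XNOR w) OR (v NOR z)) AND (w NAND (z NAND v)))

v | z | w | Output
------------------
0 | 0 | 0 | 1
0 | 0 | 1 | 0
0 | 1 | 0 | 1
0 | 1 | 1 | 0
1 | 0 | 0 | 0
1 | 0 | 1 | 0
1 | 1 | 0 | 0
1 | 1 | 1 | 1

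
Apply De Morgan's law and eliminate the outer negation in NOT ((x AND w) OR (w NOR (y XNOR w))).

NOT (x AND w) AND NOT (w NOR (y XNOR w))
De Morgan's: NOT(OR of terms) = AND of negations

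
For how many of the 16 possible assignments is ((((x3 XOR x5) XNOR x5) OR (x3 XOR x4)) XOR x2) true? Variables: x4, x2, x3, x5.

Satisfying assignments: (0,0,0,0), (0,0,0,1), (0,0,1,0), (0,0,1,1), (1,0,0,0), (1,0,0,1), (1,1,1,0), (1,1,1,1)
Count: 8 out of 16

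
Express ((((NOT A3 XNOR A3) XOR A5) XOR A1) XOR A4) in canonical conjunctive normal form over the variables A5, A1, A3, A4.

(A5 OR A1 OR A3 OR A4) AND (A5 OR A1 OR NOT A3 OR A4) AND (A5 OR NOT A1 OR A3 OR NOT A4) AND (A5 OR NOT A1 OR NOT A3 OR NOT A4) AND (NOT A5 OR A1 OR A3 OR NOT A4) AND (NOT A5 OR A1 OR NOT A3 OR NOT A4) AND (NOT A5 OR NOT A1 OR A3 OR A4) AND (NOT A5 OR NOT A1 OR NOT A3 OR A4)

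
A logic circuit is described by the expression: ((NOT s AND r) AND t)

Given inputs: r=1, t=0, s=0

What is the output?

Substituting: ((NOT 0 AND 1) AND 0)
= 0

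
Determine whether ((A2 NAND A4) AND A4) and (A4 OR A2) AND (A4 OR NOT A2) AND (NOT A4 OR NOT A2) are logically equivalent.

Yes, they are equivalent — the two output columns agree on all 4 assignments:
A4 | A2 | Expression 1 | Expression 2
-------------------------------------
0 | 0 | 0 | 0
0 | 1 | 0 | 0
1 | 0 | 1 | 1
1 | 1 | 0 | 0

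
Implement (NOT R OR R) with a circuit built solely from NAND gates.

(((R NAND R) NAND (R NAND R)) NAND (R NAND R))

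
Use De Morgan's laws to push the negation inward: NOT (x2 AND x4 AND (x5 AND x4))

NOT x2 OR NOT x4 OR NOT (x5 AND x4)
De Morgan's: NOT(AND of terms) = OR of negations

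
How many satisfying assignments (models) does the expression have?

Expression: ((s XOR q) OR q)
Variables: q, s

Satisfying assignments: (0,1), (1,0), (1,1)
Count: 3 out of 4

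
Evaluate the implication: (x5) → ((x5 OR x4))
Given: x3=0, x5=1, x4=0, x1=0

Antecedent (x5) = 1; consequent ((x5 OR x4)) = 1.
1 → 1 = 1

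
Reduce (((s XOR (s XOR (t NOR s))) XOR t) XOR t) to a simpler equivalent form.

By XOR self-cancellation ((E XOR v) XOR v = E) then XOR self-cancellation ((E XOR v) XOR v = E):
= (t NOR s)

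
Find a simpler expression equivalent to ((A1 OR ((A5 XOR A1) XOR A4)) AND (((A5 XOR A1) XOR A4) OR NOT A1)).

By distribution ((E OR v) AND (E OR NOT v) = E):
= ((A5 XOR A1) XOR A4)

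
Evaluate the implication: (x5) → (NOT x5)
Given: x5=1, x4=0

Antecedent (x5) = 1; consequent (NOT x5) = 0.
1 → 0 = 0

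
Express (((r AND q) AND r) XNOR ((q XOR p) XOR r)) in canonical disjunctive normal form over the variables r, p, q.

(NOT r AND NOT p AND NOT q) OR (NOT r AND p AND q) OR (r AND p AND NOT q) OR (r AND p AND q)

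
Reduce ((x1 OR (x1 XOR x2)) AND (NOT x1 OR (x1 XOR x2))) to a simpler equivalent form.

By distribution ((E OR v) AND (E OR NOT v) = E):
= (x1 XOR x2)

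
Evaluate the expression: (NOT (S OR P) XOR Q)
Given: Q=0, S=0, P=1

Substituting: (NOT (0 OR 1) XOR 0)
= 0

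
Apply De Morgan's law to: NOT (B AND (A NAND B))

NOT B OR NOT (A NAND B)
De Morgan's: NOT(AND of terms) = OR of negations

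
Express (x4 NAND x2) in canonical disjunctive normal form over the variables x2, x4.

(NOT x2 AND NOT x4) OR (NOT x2 AND x4) OR (x2 AND NOT x4)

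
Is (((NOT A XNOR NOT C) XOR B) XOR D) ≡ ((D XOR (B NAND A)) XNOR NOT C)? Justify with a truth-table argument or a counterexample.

No. Counterexample: with B=0, D=0, C=0, A=1, Expression 1 = 0 but Expression 2 = 1.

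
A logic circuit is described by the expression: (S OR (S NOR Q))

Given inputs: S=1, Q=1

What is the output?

Substituting: (1 OR (1 NOR 1))
= 1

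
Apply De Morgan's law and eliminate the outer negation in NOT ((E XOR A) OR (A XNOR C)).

NOT (E XOR A) AND NOT (A XNOR C)
De Morgan's: NOT(OR of terms) = AND of negations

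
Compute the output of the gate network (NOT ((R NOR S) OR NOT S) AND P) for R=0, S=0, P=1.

Substituting: (NOT ((0 NOR 0) OR NOT 0) AND 1)
= 0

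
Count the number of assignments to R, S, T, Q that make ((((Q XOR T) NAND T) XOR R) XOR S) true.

Satisfying assignments: (0,0,0,0), (0,0,0,1), (0,0,1,1), (0,1,1,0), (1,0,1,0), (1,1,0,0), (1,1,0,1), (1,1,1,1)
Count: 8 out of 16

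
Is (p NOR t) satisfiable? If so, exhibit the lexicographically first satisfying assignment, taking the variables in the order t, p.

t=0, p=0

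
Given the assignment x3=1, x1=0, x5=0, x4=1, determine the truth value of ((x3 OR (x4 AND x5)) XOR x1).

Substituting: ((1 OR (1 AND 0)) XOR 0)
= 1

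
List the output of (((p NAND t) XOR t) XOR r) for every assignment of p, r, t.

p | r | t | Output
------------------
0 | 0 | 0 | 1
0 | 0 | 1 | 0
0 | 1 | 0 | 0
0 | 1 | 1 | 1
1 | 0 | 0 | 1
1 | 0 | 1 | 1
1 | 1 | 0 | 0
1 | 1 | 1 | 0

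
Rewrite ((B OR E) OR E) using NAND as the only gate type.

((((B NAND B) NAND (E NAND E)) NAND ((B NAND B) NAND (E NAND E))) NAND (E NAND E))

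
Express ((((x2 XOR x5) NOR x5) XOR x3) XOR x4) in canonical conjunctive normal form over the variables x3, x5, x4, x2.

(x3 OR x5 OR x4 OR NOT x2) AND (x3 OR x5 OR NOT x4 OR x2) AND (x3 OR NOT x5 OR x4 OR x2) AND (x3 OR NOT x5 OR x4 OR NOT x2) AND (NOT x3 OR x5 OR x4 OR x2) AND (NOT x3 OR x5 OR NOT x4 OR NOT x2) AND (NOT x3 OR NOT x5 OR NOT x4 OR x2) AND (NOT x3 OR NOT x5 OR NOT x4 OR NOT x2)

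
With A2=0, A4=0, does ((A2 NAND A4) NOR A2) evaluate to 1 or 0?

Substituting: ((0 NAND 0) NOR 0)
= 0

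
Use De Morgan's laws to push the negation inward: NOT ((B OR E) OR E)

NOT (B OR E) AND NOT E
De Morgan's: NOT(OR of terms) = AND of negations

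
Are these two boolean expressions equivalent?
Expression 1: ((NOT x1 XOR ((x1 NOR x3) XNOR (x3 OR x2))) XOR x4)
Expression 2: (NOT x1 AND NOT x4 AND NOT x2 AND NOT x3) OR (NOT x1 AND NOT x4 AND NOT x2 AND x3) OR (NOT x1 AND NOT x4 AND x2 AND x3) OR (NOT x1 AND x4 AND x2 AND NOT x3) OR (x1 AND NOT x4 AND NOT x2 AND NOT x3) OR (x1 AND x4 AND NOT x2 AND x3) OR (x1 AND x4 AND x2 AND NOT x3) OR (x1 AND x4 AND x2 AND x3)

Yes, they are equivalent — the two output columns agree on all 16 assignments:
x1 | x4 | x2 | x3 | Expression 1 | Expression 2
-----------------------------------------------
0 | 0 | 0 | 0 | 1 | 1
0 | 0 | 0 | 1 | 1 | 1
0 | 0 | 1 | 0 | 0 | 0
0 | 0 | 1 | 1 | 1 | 1
0 | 1 | 0 | 0 | 0 | 0
0 | 1 | 0 | 1 | 0 | 0
0 | 1 | 1 | 0 | 1 | 1
0 | 1 | 1 | 1 | 0 | 0
1 | 0 | 0 | 0 | 1 | 1
1 | 0 | 0 | 1 | 0 | 0
1 | 0 | 1 | 0 | 0 | 0
1 | 0 | 1 | 1 | 0 | 0
1 | 1 | 0 | 0 | 0 | 0
1 | 1 | 0 | 1 | 1 | 1
1 | 1 | 1 | 0 | 1 | 1
1 | 1 | 1 | 1 | 1 | 1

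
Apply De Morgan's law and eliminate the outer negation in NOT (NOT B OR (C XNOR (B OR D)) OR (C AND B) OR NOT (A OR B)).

B AND NOT (C XNOR (B OR D)) AND NOT (C AND B) AND (A OR B)
De Morgan's: NOT(OR of terms) = AND of negations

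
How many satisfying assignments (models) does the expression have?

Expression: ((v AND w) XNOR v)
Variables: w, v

Satisfying assignments: (0,0), (1,0), (1,1)
Count: 3 out of 4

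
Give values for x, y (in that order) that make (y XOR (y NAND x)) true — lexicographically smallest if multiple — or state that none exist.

x=0, y=0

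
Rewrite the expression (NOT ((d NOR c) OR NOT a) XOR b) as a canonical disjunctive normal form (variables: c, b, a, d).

(NOT c AND NOT b AND a AND d) OR (NOT c AND b AND NOT a AND NOT d) OR (NOT c AND b AND NOT a AND d) OR (NOT c AND b AND a AND NOT d) OR (c AND NOT b AND a AND NOT d) OR (c AND NOT b AND a AND d) OR (c AND b AND NOT a AND NOT d) OR (c AND b AND NOT a AND d)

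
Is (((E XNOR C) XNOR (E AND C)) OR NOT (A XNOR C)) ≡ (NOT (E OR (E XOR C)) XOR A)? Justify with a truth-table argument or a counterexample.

No. Counterexample: with C=0, A=0, E=0, Expression 1 = 0 but Expression 2 = 1.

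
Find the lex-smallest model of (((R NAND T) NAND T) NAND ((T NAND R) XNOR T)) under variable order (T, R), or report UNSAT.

T=0, R=0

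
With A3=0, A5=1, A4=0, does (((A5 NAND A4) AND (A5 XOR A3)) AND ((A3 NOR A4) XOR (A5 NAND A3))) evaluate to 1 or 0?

Substituting: (((1 NAND 0) AND (1 XOR 0)) AND ((0 NOR 0) XOR (1 NAND 0)))
= 0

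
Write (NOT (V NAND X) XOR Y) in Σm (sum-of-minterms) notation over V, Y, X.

Σm(2, 3, 5, 6) = (NOT V AND Y AND NOT X) OR (NOT V AND Y AND X) OR (V AND NOT Y AND X) OR (V AND Y AND NOT X)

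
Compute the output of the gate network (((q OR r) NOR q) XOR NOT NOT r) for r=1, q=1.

Substituting: (((1 OR 1) NOR 1) XOR NOT NOT 1)
= 1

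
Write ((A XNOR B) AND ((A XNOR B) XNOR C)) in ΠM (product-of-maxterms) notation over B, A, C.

ΠM(0, 2, 3, 4, 5, 6) = (B OR A OR C) AND (B OR NOT A OR C) AND (B OR NOT A OR NOT C) AND (NOT B OR A OR C) AND (NOT B OR A OR NOT C) AND (NOT B OR NOT A OR C)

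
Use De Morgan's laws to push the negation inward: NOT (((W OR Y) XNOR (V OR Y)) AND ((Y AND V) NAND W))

NOT ((W OR Y) XNOR (V OR Y)) OR NOT ((Y AND V) NAND W)
De Morgan's: NOT(AND of terms) = OR of negations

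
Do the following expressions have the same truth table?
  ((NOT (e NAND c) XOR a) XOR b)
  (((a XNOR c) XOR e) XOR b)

No. Counterexample: with c=0, e=0, a=0, b=0, Expression 1 = 0 but Expression 2 = 1.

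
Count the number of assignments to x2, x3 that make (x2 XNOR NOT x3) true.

Satisfying assignments: (0,1), (1,0)
Count: 2 out of 4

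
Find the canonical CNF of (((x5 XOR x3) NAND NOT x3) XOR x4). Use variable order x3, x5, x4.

(x3 OR x5 OR NOT x4) AND (x3 OR NOT x5 OR x4) AND (NOT x3 OR x5 OR NOT x4) AND (NOT x3 OR NOT x5 OR NOT x4)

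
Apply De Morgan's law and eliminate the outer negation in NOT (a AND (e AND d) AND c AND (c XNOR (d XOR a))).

NOT a OR NOT (e AND d) OR NOT c OR NOT (c XNOR (d XOR a))
De Morgan's: NOT(AND of terms) = OR of negations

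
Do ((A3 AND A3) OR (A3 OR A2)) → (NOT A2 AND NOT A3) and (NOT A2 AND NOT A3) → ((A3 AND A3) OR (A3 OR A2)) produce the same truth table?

No, Converse is not equivalent to original (counterexample: A2=0, A3=0)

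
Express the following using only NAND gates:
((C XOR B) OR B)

((((C NAND (C NAND B)) NAND (B NAND (C NAND B))) NAND ((C NAND (C NAND B)) NAND (B NAND (C NAND B)))) NAND (B NAND B))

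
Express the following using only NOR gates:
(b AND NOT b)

((b NOR b) NOR ((b NOR b) NOR (b NOR b)))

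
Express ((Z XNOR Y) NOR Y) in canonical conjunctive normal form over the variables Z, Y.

(Z OR Y) AND (Z OR NOT Y) AND (NOT Z OR NOT Y)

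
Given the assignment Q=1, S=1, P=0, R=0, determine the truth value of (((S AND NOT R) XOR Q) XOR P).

Substituting: (((1 AND NOT 0) XOR 1) XOR 0)
= 0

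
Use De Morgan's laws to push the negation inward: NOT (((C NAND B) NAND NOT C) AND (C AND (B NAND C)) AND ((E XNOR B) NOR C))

NOT ((C NAND B) NAND NOT C) OR NOT (C AND (B NAND C)) OR NOT ((E XNOR B) NOR C)
De Morgan's: NOT(AND of terms) = OR of negations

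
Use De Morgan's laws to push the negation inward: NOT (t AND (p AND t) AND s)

NOT t OR NOT (p AND t) OR NOT s
De Morgan's: NOT(AND of terms) = OR of negations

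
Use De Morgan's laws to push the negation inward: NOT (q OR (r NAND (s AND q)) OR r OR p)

NOT q AND NOT (r NAND (s AND q)) AND NOT r AND NOT p
De Morgan's: NOT(OR of terms) = AND of negations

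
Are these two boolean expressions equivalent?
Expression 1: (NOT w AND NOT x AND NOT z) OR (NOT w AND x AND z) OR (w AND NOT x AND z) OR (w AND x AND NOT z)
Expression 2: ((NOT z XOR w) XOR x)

Yes, they are equivalent — the two output columns agree on all 8 assignments:
w | x | z | Expression 1 | Expression 2
---------------------------------------
0 | 0 | 0 | 1 | 1
0 | 0 | 1 | 0 | 0
0 | 1 | 0 | 0 | 0
0 | 1 | 1 | 1 | 1
1 | 0 | 0 | 0 | 0
1 | 0 | 1 | 1 | 1
1 | 1 | 0 | 1 | 1
1 | 1 | 1 | 0 | 0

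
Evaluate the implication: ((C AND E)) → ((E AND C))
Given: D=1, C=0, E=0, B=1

Antecedent ((C AND E)) = 0; consequent ((E AND C)) = 0.
0 → 0 = 1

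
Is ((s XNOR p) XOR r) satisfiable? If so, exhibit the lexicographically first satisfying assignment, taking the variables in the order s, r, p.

s=0, r=0, p=0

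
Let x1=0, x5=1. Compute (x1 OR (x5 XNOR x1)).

Substituting: (0 OR (1 XNOR 0))
= 0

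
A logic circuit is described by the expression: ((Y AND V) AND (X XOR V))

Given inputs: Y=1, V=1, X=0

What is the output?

Substituting: ((1 AND 1) AND (0 XOR 1))
= 1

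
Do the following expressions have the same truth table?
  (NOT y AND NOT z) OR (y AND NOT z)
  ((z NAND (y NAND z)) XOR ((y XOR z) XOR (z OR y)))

Yes, they are equivalent — the two output columns agree on all 4 assignments:
y | z | Expression 1 | Expression 2
-----------------------------------
0 | 0 | 1 | 1
0 | 1 | 0 | 0
1 | 0 | 1 | 1
1 | 1 | 0 | 0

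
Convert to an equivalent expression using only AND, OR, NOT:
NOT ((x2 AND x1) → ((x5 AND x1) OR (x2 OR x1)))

(x2 AND x1) AND NOT ((x5 AND x1) OR (x2 OR x1))
(Negated implication: NOT(A → B) = A AND NOT B)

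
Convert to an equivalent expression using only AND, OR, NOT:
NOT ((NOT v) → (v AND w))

(NOT v) AND NOT (v AND w)
(Negated implication: NOT(A → B) = A AND NOT B)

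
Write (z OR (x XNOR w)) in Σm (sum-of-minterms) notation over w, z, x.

Σm(0, 2, 3, 5, 6, 7) = (NOT w AND NOT z AND NOT x) OR (NOT w AND z AND NOT x) OR (NOT w AND z AND x) OR (w AND NOT z AND x) OR (w AND z AND NOT x) OR (w AND z AND x)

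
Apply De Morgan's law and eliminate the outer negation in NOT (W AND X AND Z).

NOT W OR NOT X OR NOT Z
De Morgan's: NOT(AND of terms) = OR of negations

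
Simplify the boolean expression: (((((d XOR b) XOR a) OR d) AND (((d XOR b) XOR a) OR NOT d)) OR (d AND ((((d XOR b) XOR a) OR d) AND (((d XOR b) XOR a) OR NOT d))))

By absorption (E OR (E AND v) = E) then distribution ((E OR v) AND (E OR NOT v) = E):
= ((d XOR b) XOR a)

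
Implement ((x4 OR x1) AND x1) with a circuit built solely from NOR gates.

((((x4 NOR x1) NOR (x4 NOR x1)) NOR ((x4 NOR x1) NOR (x4 NOR x1))) NOR (x1 NOR x1))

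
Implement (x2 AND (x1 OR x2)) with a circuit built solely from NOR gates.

((x2 NOR x2) NOR (((x1 NOR x2) NOR (x1 NOR x2)) NOR ((x1 NOR x2) NOR (x1 NOR x2))))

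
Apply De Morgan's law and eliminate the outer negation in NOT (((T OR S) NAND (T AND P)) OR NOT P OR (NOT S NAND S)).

NOT ((T OR S) NAND (T AND P)) AND P AND NOT (NOT S NAND S)
De Morgan's: NOT(OR of terms) = AND of negations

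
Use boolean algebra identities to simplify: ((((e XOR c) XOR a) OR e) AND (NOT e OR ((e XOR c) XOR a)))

By distribution ((E OR v) AND (E OR NOT v) = E):
= ((e XOR c) XOR a)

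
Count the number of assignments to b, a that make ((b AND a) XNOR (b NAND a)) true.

No assignment satisfies the expression.
Count: 0 out of 4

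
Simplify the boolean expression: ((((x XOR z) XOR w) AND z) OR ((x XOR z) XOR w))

By absorption (E OR (E AND v) = E):
= ((x XOR z) XOR w)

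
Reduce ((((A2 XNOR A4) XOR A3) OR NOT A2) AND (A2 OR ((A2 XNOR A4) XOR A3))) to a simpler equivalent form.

By distribution ((E OR v) AND (E OR NOT v) = E):
= ((A2 XNOR A4) XOR A3)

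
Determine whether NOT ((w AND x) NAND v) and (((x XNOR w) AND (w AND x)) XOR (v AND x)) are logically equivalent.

No. Counterexample: with v=0, w=1, x=1, Expression 1 = 0 but Expression 2 = 1.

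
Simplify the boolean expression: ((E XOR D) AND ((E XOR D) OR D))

By absorption (E AND (E OR v) = E):
= (E XOR D)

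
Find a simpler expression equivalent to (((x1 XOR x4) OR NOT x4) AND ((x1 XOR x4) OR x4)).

By distribution ((E OR v) AND (E OR NOT v) = E):
= (x1 XOR x4)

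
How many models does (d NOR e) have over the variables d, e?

Satisfying assignments: (0,0)
Count: 1 out of 4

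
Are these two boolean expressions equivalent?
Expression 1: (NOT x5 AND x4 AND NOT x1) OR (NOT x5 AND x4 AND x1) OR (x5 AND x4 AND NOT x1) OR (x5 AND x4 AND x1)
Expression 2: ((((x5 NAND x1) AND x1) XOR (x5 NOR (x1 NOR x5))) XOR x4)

Yes, they are equivalent — the two output columns agree on all 8 assignments:
x5 | x4 | x1 | Expression 1 | Expression 2
------------------------------------------
0 | 0 | 0 | 0 | 0
0 | 0 | 1 | 0 | 0
0 | 1 | 0 | 1 | 1
0 | 1 | 1 | 1 | 1
1 | 0 | 0 | 0 | 0
1 | 0 | 1 | 0 | 0
1 | 1 | 0 | 1 | 1
1 | 1 | 1 | 1 | 1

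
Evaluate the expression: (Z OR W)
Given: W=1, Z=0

Substituting: (0 OR 1)
= 1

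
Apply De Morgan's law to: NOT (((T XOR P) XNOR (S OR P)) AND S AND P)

NOT ((T XOR P) XNOR (S OR P)) OR NOT S OR NOT P
De Morgan's: NOT(AND of terms) = OR of negations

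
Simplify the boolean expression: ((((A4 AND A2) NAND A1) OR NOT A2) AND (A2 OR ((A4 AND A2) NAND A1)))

By distribution ((E OR v) AND (E OR NOT v) = E):
= ((A4 AND A2) NAND A1)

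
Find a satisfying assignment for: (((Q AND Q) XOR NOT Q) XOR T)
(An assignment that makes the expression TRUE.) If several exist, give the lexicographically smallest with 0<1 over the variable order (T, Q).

T=0, Q=0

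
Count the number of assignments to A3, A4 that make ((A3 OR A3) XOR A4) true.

Satisfying assignments: (0,1), (1,0)
Count: 2 out of 4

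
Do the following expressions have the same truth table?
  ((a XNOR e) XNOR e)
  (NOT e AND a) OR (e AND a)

Yes, they are equivalent — the two output columns agree on all 4 assignments:
e | a | Expression 1 | Expression 2
-----------------------------------
0 | 0 | 0 | 0
0 | 1 | 1 | 1
1 | 0 | 0 | 0
1 | 1 | 1 | 1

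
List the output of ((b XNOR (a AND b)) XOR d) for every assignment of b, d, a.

b | d | a | Output
------------------
0 | 0 | 0 | 1
0 | 0 | 1 | 1
0 | 1 | 0 | 0
0 | 1 | 1 | 0
1 | 0 | 0 | 0
1 | 0 | 1 | 1
1 | 1 | 0 | 1
1 | 1 | 1 | 0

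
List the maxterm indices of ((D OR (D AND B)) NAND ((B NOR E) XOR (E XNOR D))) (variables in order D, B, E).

ΠM(4, 5, 7) = (NOT D OR B OR E) AND (NOT D OR B OR NOT E) AND (NOT D OR NOT B OR NOT E)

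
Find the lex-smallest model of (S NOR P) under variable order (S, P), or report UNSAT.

S=0, P=0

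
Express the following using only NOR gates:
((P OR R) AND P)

((((P NOR R) NOR (P NOR R)) NOR ((P NOR R) NOR (P NOR R))) NOR (P NOR P))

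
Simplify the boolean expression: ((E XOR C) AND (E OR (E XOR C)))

By absorption (E AND (E OR v) = E):
= (E XOR C)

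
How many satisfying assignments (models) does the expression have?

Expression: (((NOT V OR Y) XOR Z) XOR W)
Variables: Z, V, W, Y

Satisfying assignments: (0,0,0,0), (0,0,0,1), (0,1,0,1), (0,1,1,0), (1,0,1,0), (1,0,1,1), (1,1,0,0), (1,1,1,1)
Count: 8 out of 16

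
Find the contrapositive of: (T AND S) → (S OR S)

Contrapositive: NOT (S OR S) → NOT (T AND S)
Note: A statement and its contrapositive are logically equivalent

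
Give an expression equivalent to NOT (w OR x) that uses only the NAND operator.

(((w NAND w) NAND (x NAND x)) NAND ((w NAND w) NAND (x NAND x)))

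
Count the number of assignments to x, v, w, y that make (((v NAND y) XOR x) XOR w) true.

Satisfying assignments: (0,0,0,0), (0,0,0,1), (0,1,0,0), (0,1,1,1), (1,0,1,0), (1,0,1,1), (1,1,0,1), (1,1,1,0)
Count: 8 out of 16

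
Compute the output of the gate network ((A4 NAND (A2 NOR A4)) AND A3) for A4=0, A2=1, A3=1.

Substituting: ((0 NAND (1 NOR 0)) AND 1)
= 1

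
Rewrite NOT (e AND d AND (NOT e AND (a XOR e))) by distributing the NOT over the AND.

NOT e OR NOT d OR NOT (NOT e AND (a XOR e))
De Morgan's: NOT(AND of terms) = OR of negations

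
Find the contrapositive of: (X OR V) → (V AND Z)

Contrapositive: NOT (V AND Z) → NOT (X OR V)
Note: A statement and its contrapositive are logically equivalent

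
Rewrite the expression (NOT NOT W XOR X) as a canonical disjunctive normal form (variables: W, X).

(NOT W AND X) OR (W AND NOT X)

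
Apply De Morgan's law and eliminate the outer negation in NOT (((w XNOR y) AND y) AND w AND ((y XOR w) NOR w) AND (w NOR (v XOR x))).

NOT ((w XNOR y) AND y) OR NOT w OR NOT ((y XOR w) NOR w) OR NOT (w NOR (v XOR x))
De Morgan's: NOT(AND of terms) = OR of negations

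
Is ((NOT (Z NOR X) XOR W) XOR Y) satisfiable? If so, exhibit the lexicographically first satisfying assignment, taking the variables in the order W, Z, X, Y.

W=0, Z=0, X=0, Y=1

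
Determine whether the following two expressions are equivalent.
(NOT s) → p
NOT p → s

Yes, Contrapositive is always equivalent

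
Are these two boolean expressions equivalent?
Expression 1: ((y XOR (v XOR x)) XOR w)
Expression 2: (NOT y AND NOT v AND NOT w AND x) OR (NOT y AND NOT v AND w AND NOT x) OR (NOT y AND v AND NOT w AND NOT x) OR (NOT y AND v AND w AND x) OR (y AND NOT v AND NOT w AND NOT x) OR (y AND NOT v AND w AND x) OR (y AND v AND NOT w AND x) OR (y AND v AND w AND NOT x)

Yes, they are equivalent — the two output columns agree on all 16 assignments:
y | v | w | x | Expression 1 | Expression 2
-------------------------------------------
0 | 0 | 0 | 0 | 0 | 0
0 | 0 | 0 | 1 | 1 | 1
0 | 0 | 1 | 0 | 1 | 1
0 | 0 | 1 | 1 | 0 | 0
0 | 1 | 0 | 0 | 1 | 1
0 | 1 | 0 | 1 | 0 | 0
0 | 1 | 1 | 0 | 0 | 0
0 | 1 | 1 | 1 | 1 | 1
1 | 0 | 0 | 0 | 1 | 1
1 | 0 | 0 | 1 | 0 | 0
1 | 0 | 1 | 0 | 0 | 0
1 | 0 | 1 | 1 | 1 | 1
1 | 1 | 0 | 0 | 0 | 0
1 | 1 | 0 | 1 | 1 | 1
1 | 1 | 1 | 0 | 1 | 1
1 | 1 | 1 | 1 | 0 | 0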